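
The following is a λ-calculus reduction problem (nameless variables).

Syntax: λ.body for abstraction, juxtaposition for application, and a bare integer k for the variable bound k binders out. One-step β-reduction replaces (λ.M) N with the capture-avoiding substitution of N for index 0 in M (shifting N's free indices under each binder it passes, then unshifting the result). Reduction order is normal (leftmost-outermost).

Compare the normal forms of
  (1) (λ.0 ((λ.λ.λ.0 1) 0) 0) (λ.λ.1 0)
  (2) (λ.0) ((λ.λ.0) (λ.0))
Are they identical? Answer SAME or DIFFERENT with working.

Term A:
  start: (λ.0 ((λ.λ.λ.0 1) 0) 0) (λ.λ.1 0)
  [1] (λ.λ.1 0) ((λ.λ.λ.0 1) (λ.λ.1 0)) (λ.λ.1 0)
  [2] (λ.(λ.λ.λ.0 1) (λ.λ.1 0) 0) (λ.λ.1 0)
  [3] (λ.λ.λ.0 1) (λ.λ.1 0) (λ.λ.1 0)
  [4] (λ.λ.0 1) (λ.λ.1 0)
  [5] λ.0 (λ.λ.1 0)

Term B:
  start: (λ.0) ((λ.λ.0) (λ.0))
  [1] (λ.λ.0) (λ.0)
  [2] λ.0

Answer: DIFFERENT — A ⇓ λ.0 (λ.λ.1 0), B ⇓ λ.0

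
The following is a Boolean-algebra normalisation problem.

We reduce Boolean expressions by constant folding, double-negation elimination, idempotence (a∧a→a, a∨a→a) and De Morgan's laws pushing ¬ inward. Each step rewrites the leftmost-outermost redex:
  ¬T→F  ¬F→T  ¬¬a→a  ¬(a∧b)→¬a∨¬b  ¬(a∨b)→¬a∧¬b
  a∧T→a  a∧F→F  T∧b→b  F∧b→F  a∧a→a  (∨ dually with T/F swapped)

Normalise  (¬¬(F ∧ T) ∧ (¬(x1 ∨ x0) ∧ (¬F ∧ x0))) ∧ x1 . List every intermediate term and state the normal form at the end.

  start: (¬¬(F ∧ T) ∧ (¬(x1 ∨ x0) ∧ (¬F ∧ x0))) ∧ x1
  [1] ((F ∧ T) ∧ (¬(x1 ∨ x0) ∧ (¬F ∧ x0))) ∧ x1
  [2] (F ∧ (¬(x1 ∨ x0) ∧ (¬F ∧ x0))) ∧ x1
  [3] F ∧ x1
  [4] F

Answer: normal form = F  (in 4 steps)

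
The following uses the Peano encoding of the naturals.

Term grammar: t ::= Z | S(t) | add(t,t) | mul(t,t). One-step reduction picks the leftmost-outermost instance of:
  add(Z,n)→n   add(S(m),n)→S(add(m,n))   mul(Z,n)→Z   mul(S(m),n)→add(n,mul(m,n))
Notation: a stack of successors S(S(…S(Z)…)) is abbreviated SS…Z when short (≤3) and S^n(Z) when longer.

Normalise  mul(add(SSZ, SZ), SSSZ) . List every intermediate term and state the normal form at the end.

Answer: normal form = S^9(Z)  (in 19 steps)

Derivation:
  start: mul(add(SSZ, SZ), SSSZ)
  step 1: mul(S(add(SZ, SZ)), SSSZ)
  step 2: add(SSSZ, mul(add(SZ, SZ), SSSZ))
  step 3: S(add(SSZ, mul(add(SZ, SZ), SSSZ)))
  step 4: S(S(add(SZ, mul(add(SZ, SZ), SSSZ))))
  step 5: S(S(S(add(Z, mul(add(SZ, SZ), SSSZ)))))
  step 6: S(S(S(mul(add(SZ, SZ), SSSZ))))
  step 7: S(S(S(mul(S(add(Z, SZ)), SSSZ))))
  step 8: S(S(S(add(SSSZ, mul(add(Z, SZ), SSSZ)))))
  step 9: S(S(S(S(add(SSZ, mul(add(Z, SZ), SSSZ))))))
  step 10: S(S(S(S(S(add(SZ, mul(add(Z, SZ), SSSZ)))))))
  step 11: S(S(S(S(S(S(add(Z, mul(add(Z, SZ), SSSZ))))))))
  step 12: S(S(S(S(S(S(mul(add(Z, SZ), SSSZ)))))))
  step 13: S(S(S(S(S(S(mul(SZ, SSSZ)))))))
  step 14: S(S(S(S(S(S(add(SSSZ, mul(Z, SSSZ))))))))
  step 15: S(S(S(S(S(S(S(add(SSZ, mul(Z, SSSZ)))))))))
  step 16: S(S(S(S(S(S(S(S(add(SZ, mul(Z, SSSZ))))))))))
  step 17: S(S(S(S(S(S(S(S(S(add(Z, mul(Z, SSSZ)))))))))))
  step 18: S(S(S(S(S(S(S(S(S(mul(Z, SSSZ))))))))))
  step 19: S^9(Z)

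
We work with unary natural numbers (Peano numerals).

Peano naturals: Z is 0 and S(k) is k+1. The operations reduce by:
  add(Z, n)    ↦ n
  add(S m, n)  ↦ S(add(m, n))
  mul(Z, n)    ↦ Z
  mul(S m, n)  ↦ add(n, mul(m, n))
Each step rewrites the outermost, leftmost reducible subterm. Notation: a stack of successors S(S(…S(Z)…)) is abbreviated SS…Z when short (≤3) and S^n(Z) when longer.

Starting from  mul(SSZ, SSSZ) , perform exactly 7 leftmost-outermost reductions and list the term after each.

  start: mul(SSZ, SSSZ)
  step 1: add(SSSZ, mul(SZ, SSSZ))
  step 2: S(add(SSZ, mul(SZ, SSSZ)))
  step 3: S(S(add(SZ, mul(SZ, SSSZ))))
  step 4: S(S(S(add(Z, mul(SZ, SSSZ)))))
  step 5: S(S(S(mul(SZ, SSSZ))))
  step 6: S(S(S(add(SSSZ, mul(Z, SSSZ)))))
  step 7: S(S(S(S(add(SSZ, mul(Z, SSSZ))))))

Answer: after 7 steps: S(S(S(S(add(SSZ, mul(Z, SSSZ))))))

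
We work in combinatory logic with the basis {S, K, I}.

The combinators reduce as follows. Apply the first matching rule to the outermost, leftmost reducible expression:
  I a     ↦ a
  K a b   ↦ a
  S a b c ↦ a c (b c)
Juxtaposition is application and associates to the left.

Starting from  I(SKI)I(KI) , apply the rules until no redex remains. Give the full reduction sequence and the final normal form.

Answer: normal form = KI  (in 4 steps)

Reduction:
  start: I(SKI)I(KI)
  →1  SKII(KI)
  →2  KI(II)(KI)
  →3  I(KI)
  →4  KI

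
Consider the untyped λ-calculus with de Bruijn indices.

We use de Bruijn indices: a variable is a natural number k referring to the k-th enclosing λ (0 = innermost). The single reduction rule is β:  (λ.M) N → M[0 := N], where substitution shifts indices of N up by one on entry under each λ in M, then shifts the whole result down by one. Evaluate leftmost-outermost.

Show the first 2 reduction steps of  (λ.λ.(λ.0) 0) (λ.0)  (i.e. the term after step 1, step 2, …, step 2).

Answer: after 2 steps: λ.0

Working:
  start: (λ.λ.(λ.0) 0) (λ.0)
  →1  λ.(λ.0) 0
  →2  λ.0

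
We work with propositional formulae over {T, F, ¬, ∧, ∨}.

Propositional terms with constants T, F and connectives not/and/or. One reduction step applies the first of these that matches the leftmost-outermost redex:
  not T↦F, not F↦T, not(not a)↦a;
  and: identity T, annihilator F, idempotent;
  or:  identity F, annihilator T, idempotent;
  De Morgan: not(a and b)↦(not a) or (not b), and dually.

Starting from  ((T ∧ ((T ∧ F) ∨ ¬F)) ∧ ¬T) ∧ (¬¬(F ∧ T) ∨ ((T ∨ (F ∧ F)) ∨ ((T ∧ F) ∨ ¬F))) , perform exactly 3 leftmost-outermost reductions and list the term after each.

Answer: after 3 steps: (¬F ∧ ¬T) ∧ (¬¬(F ∧ T) ∨ ((T ∨ (F ∧ F)) ∨ ((T ∧ F) ∨ ¬F)))

Reduction:
  start: ((T ∧ ((T ∧ F) ∨ ¬F)) ∧ ¬T) ∧ (¬¬(F ∧ T) ∨ ((T ∨ (F ∧ F)) ∨ ((T ∧ F) ∨ ¬F)))
  step 1: (((T ∧ F) ∨ ¬F) ∧ ¬T) ∧ (¬¬(F ∧ T) ∨ ((T ∨ (F ∧ F)) ∨ ((T ∧ F) ∨ ¬F)))
  step 2: ((F ∨ ¬F) ∧ ¬T) ∧ (¬¬(F ∧ T) ∨ ((T ∨ (F ∧ F)) ∨ ((T ∧ F) ∨ ¬F)))
  step 3: (¬F ∧ ¬T) ∧ (¬¬(F ∧ T) ∨ ((T ∨ (F ∧ F)) ∨ ((T ∧ F) ∨ ¬F)))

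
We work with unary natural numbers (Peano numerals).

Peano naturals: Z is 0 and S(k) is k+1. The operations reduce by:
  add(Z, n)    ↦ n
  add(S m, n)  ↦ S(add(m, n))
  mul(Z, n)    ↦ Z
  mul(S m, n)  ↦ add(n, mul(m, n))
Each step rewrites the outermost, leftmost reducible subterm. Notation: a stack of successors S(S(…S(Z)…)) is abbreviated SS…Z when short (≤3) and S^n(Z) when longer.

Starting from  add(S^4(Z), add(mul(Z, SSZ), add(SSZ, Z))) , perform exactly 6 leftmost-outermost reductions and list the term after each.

Answer: after 6 steps: S(S(S(S(add(Z, add(SSZ, Z))))))

Derivation:
  start: add(S^4(Z), add(mul(Z, SSZ), add(SSZ, Z)))
  →1  S(add(SSSZ, add(mul(Z, SSZ), add(SSZ, Z))))
  →2  S(S(add(SSZ, add(mul(Z, SSZ), add(SSZ, Z)))))
  →3  S(S(S(add(SZ, add(mul(Z, SSZ), add(SSZ, Z))))))
  →4  S(S(S(S(add(Z, add(mul(Z, SSZ), add(SSZ, Z)))))))
  →5  S(S(S(S(add(mul(Z, SSZ), add(SSZ, Z))))))
  →6  S(S(S(S(add(Z, add(SSZ, Z))))))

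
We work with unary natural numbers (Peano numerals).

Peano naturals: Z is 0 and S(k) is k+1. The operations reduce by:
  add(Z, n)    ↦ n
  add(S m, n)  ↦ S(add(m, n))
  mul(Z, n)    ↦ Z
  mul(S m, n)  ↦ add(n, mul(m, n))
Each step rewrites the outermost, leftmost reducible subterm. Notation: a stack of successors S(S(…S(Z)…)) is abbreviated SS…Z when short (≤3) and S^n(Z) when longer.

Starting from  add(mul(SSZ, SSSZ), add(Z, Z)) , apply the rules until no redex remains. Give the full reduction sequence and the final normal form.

  start: add(mul(SSZ, SSSZ), add(Z, Z))
  [1] add(add(SSSZ, mul(SZ, SSSZ)), add(Z, Z))
  [2] add(S(add(SSZ, mul(SZ, SSSZ))), add(Z, Z))
  [3] S(add(add(SSZ, mul(SZ, SSSZ)), add(Z, Z)))
  [4] S(add(S(add(SZ, mul(SZ, SSSZ))), add(Z, Z)))
  [5] S(S(add(add(SZ, mul(SZ, SSSZ)), add(Z, Z))))
  [6] S(S(add(S(add(Z, mul(SZ, SSSZ))), add(Z, Z))))
  [7] S(S(S(add(add(Z, mul(SZ, SSSZ)), add(Z, Z)))))
  [8] S(S(S(add(mul(SZ, SSSZ), add(Z, Z)))))
  [9] S(S(S(add(add(SSSZ, mul(Z, SSSZ)), add(Z, Z)))))
  [10] S(S(S(add(S(add(SSZ, mul(Z, SSSZ))), add(Z, Z)))))
  [11] S(S(S(S(add(add(SSZ, mul(Z, SSSZ)), add(Z, Z))))))
  [12] S(S(S(S(add(S(add(SZ, mul(Z, SSSZ))), add(Z, Z))))))
  [13] S(S(S(S(S(add(add(SZ, mul(Z, SSSZ)), add(Z, Z)))))))
  [14] S(S(S(S(S(add(S(add(Z, mul(Z, SSSZ))), add(Z, Z)))))))
  [15] S(S(S(S(S(S(add(add(Z, mul(Z, SSSZ)), add(Z, Z))))))))
  [16] S(S(S(S(S(S(add(mul(Z, SSSZ), add(Z, Z))))))))
  [17] S(S(S(S(S(S(add(Z, add(Z, Z))))))))
  [18] S(S(S(S(S(S(add(Z, Z)))))))
  [19] S^6(Z)

Answer: normal form = S^6(Z)  (in 19 steps)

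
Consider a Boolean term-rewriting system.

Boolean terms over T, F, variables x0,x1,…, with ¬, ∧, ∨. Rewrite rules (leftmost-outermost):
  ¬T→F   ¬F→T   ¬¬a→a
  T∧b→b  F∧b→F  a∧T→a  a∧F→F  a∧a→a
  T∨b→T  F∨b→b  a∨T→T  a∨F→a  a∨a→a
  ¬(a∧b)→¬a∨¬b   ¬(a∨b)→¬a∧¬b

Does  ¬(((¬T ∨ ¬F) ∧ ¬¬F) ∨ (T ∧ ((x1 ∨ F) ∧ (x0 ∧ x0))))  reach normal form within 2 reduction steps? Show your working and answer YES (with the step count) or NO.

  start: ¬(((¬T ∨ ¬F) ∧ ¬¬F) ∨ (T ∧ ((x1 ∨ F) ∧ (x0 ∧ x0))))
  →1  ¬((¬T ∨ ¬F) ∧ ¬¬F) ∧ ¬(T ∧ ((x1 ∨ F) ∧ (x0 ∧ x0)))
  →2  (¬(¬T ∨ ¬F) ∨ ¬¬¬F) ∧ ¬(T ∧ ((x1 ∨ F) ∧ (x0 ∧ x0)))

Answer: NO — after 2 steps the term is (¬(¬T ∨ ¬F) ∨ ¬¬¬F) ∧ ¬(T ∧ ((x1 ∨ F) ∧ (x0 ∧ x0))), not yet normal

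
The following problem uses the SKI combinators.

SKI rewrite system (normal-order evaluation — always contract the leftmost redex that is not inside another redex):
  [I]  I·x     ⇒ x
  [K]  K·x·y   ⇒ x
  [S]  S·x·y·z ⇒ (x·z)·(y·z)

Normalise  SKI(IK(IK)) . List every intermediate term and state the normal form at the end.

Answer: normal form = KK  (in 4 steps)

Reduction:
  start: SKI(IK(IK))
  step 1: K(IK(IK))(I(IK(IK)))
  step 2: IK(IK)
  step 3: K(IK)
  step 4: KK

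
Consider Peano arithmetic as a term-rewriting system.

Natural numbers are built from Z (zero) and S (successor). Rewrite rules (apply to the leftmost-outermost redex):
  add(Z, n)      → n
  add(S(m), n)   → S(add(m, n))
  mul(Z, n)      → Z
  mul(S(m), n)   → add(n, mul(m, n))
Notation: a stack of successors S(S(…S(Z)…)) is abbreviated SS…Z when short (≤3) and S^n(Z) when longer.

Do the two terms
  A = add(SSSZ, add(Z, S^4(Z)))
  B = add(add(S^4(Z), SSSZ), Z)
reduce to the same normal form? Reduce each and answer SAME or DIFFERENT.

Term A:
  start: add(SSSZ, add(Z, S^4(Z)))
  →1  S(add(SSZ, add(Z, S^4(Z))))
  →2  S(S(add(SZ, add(Z, S^4(Z)))))
  →3  S(S(S(add(Z, add(Z, S^4(Z))))))
  →4  S(S(S(add(Z, S^4(Z)))))
  →5  S^7(Z)

Term B:
  start: add(add(S^4(Z), SSSZ), Z)
  →1  add(S(add(SSSZ, SSSZ)), Z)
  →2  S(add(add(SSSZ, SSSZ), Z))
  →3  S(add(S(add(SSZ, SSSZ)), Z))
  →4  S(S(add(add(SSZ, SSSZ), Z)))
  →5  S(S(add(S(add(SZ, SSSZ)), Z)))
  →6  S(S(S(add(add(SZ, SSSZ), Z))))
  →7  S(S(S(add(S(add(Z, SSSZ)), Z))))
  →8  S(S(S(S(add(add(Z, SSSZ), Z)))))
  →9  S(S(S(S(add(SSSZ, Z)))))
  →10  S(S(S(S(S(add(SSZ, Z))))))
  →11  S(S(S(S(S(S(add(SZ, Z)))))))
  →12  S(S(S(S(S(S(S(add(Z, Z))))))))
  →13  S^7(Z)

Answer: SAME — A ⇓ S^7(Z), B ⇓ S^7(Z)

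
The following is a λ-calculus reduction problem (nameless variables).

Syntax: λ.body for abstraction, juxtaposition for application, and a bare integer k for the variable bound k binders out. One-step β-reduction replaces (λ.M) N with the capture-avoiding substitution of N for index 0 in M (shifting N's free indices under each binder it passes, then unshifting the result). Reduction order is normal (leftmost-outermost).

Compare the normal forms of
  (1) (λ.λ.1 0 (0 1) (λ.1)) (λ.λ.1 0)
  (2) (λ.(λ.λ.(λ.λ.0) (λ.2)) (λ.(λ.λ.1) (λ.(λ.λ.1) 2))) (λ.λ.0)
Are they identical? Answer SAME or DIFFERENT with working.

Term A:
  start: (λ.λ.1 0 (0 1) (λ.1)) (λ.λ.1 0)
  [1] λ.(λ.λ.1 0) 0 (0 (λ.λ.1 0)) (λ.1)
  [2] λ.(λ.1 0) (0 (λ.λ.1 0)) (λ.1)
  [3] λ.0 (0 (λ.λ.1 0)) (λ.1)

Term B:
  start: (λ.(λ.λ.(λ.λ.0) (λ.2)) (λ.(λ.λ.1) (λ.(λ.λ.1) 2))) (λ.λ.0)
  [1] (λ.λ.(λ.λ.0) (λ.2)) (λ.(λ.λ.1) (λ.(λ.λ.1) (λ.λ.0)))
  [2] λ.(λ.λ.0) (λ.λ.(λ.λ.1) (λ.(λ.λ.1) (λ.λ.0)))
  [3] λ.λ.0

Answer: DIFFERENT — A ⇓ λ.0 (0 (λ.λ.1 0)) (λ.1), B ⇓ λ.λ.0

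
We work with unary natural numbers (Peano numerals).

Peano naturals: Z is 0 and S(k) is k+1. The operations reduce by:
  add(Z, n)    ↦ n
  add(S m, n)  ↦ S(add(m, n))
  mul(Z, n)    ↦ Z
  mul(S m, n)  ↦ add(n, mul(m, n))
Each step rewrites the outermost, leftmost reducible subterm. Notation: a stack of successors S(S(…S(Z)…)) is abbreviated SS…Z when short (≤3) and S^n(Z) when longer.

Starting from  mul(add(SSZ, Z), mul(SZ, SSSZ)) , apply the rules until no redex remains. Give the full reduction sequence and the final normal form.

  start: mul(add(SSZ, Z), mul(SZ, SSSZ))
  →1  mul(S(add(SZ, Z)), mul(SZ, SSSZ))
  →2  add(mul(SZ, SSSZ), mul(add(SZ, Z), mul(SZ, SSSZ)))
  →3  add(add(SSSZ, mul(Z, SSSZ)), mul(add(SZ, Z), mul(SZ, SSSZ)))
  →4  add(S(add(SSZ, mul(Z, SSSZ))), mul(add(SZ, Z), mul(SZ, SSSZ)))
  →5  S(add(add(SSZ, mul(Z, SSSZ)), mul(add(SZ, Z), mul(SZ, SSSZ))))
  →6  S(add(S(add(SZ, mul(Z, SSSZ))), mul(add(SZ, Z), mul(SZ, SSSZ))))
  →7  S(S(add(add(SZ, mul(Z, SSSZ)), mul(add(SZ, Z), mul(SZ, SSSZ)))))
  →8  S(S(add(S(add(Z, mul(Z, SSSZ))), mul(add(SZ, Z), mul(SZ, SSSZ)))))
  →9  S(S(S(add(add(Z, mul(Z, SSSZ)), mul(add(SZ, Z), mul(SZ, SSSZ))))))
  →10  S(S(S(add(mul(Z, SSSZ), mul(add(SZ, Z), mul(SZ, SSSZ))))))
  →11  S(S(S(add(Z, mul(add(SZ, Z), mul(SZ, SSSZ))))))
  →12  S(S(S(mul(add(SZ, Z), mul(SZ, SSSZ)))))
  →13  S(S(S(mul(S(add(Z, Z)), mul(SZ, SSSZ)))))
  →14  S(S(S(add(mul(SZ, SSSZ), mul(add(Z, Z), mul(SZ, SSSZ))))))
  →15  S(S(S(add(add(SSSZ, mul(Z, SSSZ)), mul(add(Z, Z), mul(SZ, SSSZ))))))
  →16  S(S(S(add(S(add(SSZ, mul(Z, SSSZ))), mul(add(Z, Z), mul(SZ, SSSZ))))))
  →17  S(S(S(S(add(add(SSZ, mul(Z, SSSZ)), mul(add(Z, Z), mul(SZ, SSSZ)))))))
  →18  S(S(S(S(add(S(add(SZ, mul(Z, SSSZ))), mul(add(Z, Z), mul(SZ, SSSZ)))))))
  →19  S(S(S(S(S(add(add(SZ, mul(Z, SSSZ)), mul(add(Z, Z), mul(SZ, SSSZ))))))))
  →20  S(S(S(S(S(add(S(add(Z, mul(Z, SSSZ))), mul(add(Z, Z), mul(SZ, SSSZ))))))))
  →21  S(S(S(S(S(S(add(add(Z, mul(Z, SSSZ)), mul(add(Z, Z), mul(SZ, SSSZ)))))))))
  →22  S(S(S(S(S(S(add(mul(Z, SSSZ), mul(add(Z, Z), mul(SZ, SSSZ)))))))))
  →23  S(S(S(S(S(S(add(Z, mul(add(Z, Z), mul(SZ, SSSZ)))))))))
  →24  S(S(S(S(S(S(mul(add(Z, Z), mul(SZ, SSSZ))))))))
  →25  S(S(S(S(S(S(mul(Z, mul(SZ, SSSZ))))))))
  →26  S^6(Z)

Answer: normal form = S^6(Z)  (in 26 steps)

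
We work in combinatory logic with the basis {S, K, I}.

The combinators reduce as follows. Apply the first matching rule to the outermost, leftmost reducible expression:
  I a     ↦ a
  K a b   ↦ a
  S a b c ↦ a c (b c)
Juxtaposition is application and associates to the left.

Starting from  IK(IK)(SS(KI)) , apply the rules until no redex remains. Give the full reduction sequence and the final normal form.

  start: IK(IK)(SS(KI))
  [1] K(IK)(SS(KI))
  [2] IK
  [3] K

Answer: normal form = K  (in 3 steps)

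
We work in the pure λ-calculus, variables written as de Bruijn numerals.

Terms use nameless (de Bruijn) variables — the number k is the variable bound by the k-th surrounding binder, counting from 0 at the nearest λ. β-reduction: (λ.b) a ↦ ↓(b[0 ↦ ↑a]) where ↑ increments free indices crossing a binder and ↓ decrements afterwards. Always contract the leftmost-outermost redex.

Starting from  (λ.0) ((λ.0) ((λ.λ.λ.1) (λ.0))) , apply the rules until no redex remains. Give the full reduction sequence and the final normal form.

Answer: normal form = λ.λ.1  (in 3 steps)

Working:
  start: (λ.0) ((λ.0) ((λ.λ.λ.1) (λ.0)))
  →1  (λ.0) ((λ.λ.λ.1) (λ.0))
  →2  (λ.λ.λ.1) (λ.0)
  →3  λ.λ.1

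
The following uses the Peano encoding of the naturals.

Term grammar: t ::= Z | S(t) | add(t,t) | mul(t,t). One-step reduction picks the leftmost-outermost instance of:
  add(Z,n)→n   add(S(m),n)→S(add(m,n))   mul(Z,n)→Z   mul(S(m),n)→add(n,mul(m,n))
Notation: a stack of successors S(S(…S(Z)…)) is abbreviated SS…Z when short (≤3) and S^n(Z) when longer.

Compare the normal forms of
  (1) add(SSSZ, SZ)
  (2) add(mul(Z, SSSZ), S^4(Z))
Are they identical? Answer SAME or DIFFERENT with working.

Term A:
  start: add(SSSZ, SZ)
  step 1: S(add(SSZ, SZ))
  step 2: S(S(add(SZ, SZ)))
  step 3: S(S(S(add(Z, SZ))))
  step 4: S^4(Z)

Term B:
  start: add(mul(Z, SSSZ), S^4(Z))
  step 1: add(Z, S^4(Z))
  step 2: S^4(Z)

Answer: SAME — A ⇓ S^4(Z), B ⇓ S^4(Z)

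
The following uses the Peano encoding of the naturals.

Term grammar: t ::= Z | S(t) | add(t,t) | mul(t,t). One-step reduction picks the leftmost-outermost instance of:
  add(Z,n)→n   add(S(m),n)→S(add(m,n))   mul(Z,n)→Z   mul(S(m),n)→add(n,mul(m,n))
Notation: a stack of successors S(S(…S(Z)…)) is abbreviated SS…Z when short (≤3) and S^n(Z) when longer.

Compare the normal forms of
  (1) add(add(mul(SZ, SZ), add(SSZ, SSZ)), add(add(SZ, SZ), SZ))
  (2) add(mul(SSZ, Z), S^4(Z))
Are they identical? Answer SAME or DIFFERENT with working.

Term A:
  start: add(add(mul(SZ, SZ), add(SSZ, SSZ)), add(add(SZ, SZ), SZ))
  [1] add(add(add(SZ, mul(Z, SZ)), add(SSZ, SSZ)), add(add(SZ, SZ), SZ))
  [2] add(add(S(add(Z, mul(Z, SZ))), add(SSZ, SSZ)), add(add(SZ, SZ), SZ))
  [3] add(S(add(add(Z, mul(Z, SZ)), add(SSZ, SSZ))), add(add(SZ, SZ), SZ))
  [4] S(add(add(add(Z, mul(Z, SZ)), add(SSZ, SSZ)), add(add(SZ, SZ), SZ)))
  [5] S(add(add(mul(Z, SZ), add(SSZ, SSZ)), add(add(SZ, SZ), SZ)))
  [6] S(add(add(Z, add(SSZ, SSZ)), add(add(SZ, SZ), SZ)))
  [7] S(add(add(SSZ, SSZ), add(add(SZ, SZ), SZ)))
  [8] S(add(S(add(SZ, SSZ)), add(add(SZ, SZ), SZ)))
  [9] S(S(add(add(SZ, SSZ), add(add(SZ, SZ), SZ))))
  [10] S(S(add(S(add(Z, SSZ)), add(add(SZ, SZ), SZ))))
  [11] S(S(S(add(add(Z, SSZ), add(add(SZ, SZ), SZ)))))
  [12] S(S(S(add(SSZ, add(add(SZ, SZ), SZ)))))
  [13] S(S(S(S(add(SZ, add(add(SZ, SZ), SZ))))))
  [14] S(S(S(S(S(add(Z, add(add(SZ, SZ), SZ)))))))
  [15] S(S(S(S(S(add(add(SZ, SZ), SZ))))))
  [16] S(S(S(S(S(add(S(add(Z, SZ)), SZ))))))
  [17] S(S(S(S(S(S(add(add(Z, SZ), SZ)))))))
  [18] S(S(S(S(S(S(add(SZ, SZ)))))))
  [19] S(S(S(S(S(S(S(add(Z, SZ))))))))
  [20] S^8(Z)

Term B:
  start: add(mul(SSZ, Z), S^4(Z))
  [1] add(add(Z, mul(SZ, Z)), S^4(Z))
  [2] add(mul(SZ, Z), S^4(Z))
  [3] add(add(Z, mul(Z, Z)), S^4(Z))
  [4] add(mul(Z, Z), S^4(Z))
  [5] add(Z, S^4(Z))
  [6] S^4(Z)

Answer: DIFFERENT — A ⇓ S^8(Z), B ⇓ S^4(Z)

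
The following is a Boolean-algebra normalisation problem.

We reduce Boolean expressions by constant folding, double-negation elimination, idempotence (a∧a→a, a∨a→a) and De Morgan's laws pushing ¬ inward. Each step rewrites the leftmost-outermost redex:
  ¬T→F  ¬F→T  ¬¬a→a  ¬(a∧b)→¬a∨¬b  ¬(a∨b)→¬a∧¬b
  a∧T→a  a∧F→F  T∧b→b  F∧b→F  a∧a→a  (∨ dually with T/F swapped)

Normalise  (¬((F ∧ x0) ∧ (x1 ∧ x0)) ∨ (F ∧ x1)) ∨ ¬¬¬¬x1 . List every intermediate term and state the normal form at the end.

Answer: normal form = T  (in 7 steps)

Working:
  start: (¬((F ∧ x0) ∧ (x1 ∧ x0)) ∨ (F ∧ x1)) ∨ ¬¬¬¬x1
  →1  ((¬(F ∧ x0) ∨ ¬(x1 ∧ x0)) ∨ (F ∧ x1)) ∨ ¬¬¬¬x1
  →2  (((¬F ∨ ¬x0) ∨ ¬(x1 ∧ x0)) ∨ (F ∧ x1)) ∨ ¬¬¬¬x1
  →3  (((T ∨ ¬x0) ∨ ¬(x1 ∧ x0)) ∨ (F ∧ x1)) ∨ ¬¬¬¬x1
  →4  ((T ∨ ¬(x1 ∧ x0)) ∨ (F ∧ x1)) ∨ ¬¬¬¬x1
  →5  (T ∨ (F ∧ x1)) ∨ ¬¬¬¬x1
  →6  T ∨ ¬¬¬¬x1
  →7  T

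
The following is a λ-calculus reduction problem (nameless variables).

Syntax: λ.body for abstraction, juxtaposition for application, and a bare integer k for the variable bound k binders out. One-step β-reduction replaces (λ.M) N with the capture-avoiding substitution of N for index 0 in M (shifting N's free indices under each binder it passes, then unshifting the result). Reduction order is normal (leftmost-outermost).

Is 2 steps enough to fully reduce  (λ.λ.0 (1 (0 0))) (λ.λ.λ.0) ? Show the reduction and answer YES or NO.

Answer: YES — reaches normal form λ.0 (λ.λ.0) in 2 ≤ 2 steps

Derivation:
  start: (λ.λ.0 (1 (0 0))) (λ.λ.λ.0)
  [1] λ.0 ((λ.λ.λ.0) (0 0))
  [2] λ.0 (λ.λ.0)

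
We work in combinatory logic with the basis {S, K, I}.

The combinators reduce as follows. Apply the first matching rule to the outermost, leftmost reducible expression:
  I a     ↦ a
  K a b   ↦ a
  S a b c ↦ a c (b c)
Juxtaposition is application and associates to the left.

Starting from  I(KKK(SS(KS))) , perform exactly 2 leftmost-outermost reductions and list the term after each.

Answer: after 2 steps: K(SS(KS))

Derivation:
  start: I(KKK(SS(KS)))
  →1  KKK(SS(KS))
  →2  K(SS(KS))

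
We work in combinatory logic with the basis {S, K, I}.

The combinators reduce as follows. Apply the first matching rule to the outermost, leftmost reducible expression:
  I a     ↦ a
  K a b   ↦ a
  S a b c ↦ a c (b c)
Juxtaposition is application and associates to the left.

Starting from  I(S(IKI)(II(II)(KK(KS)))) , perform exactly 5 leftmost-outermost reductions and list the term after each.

Answer: after 5 steps: S(KI)(I(KK(KS)))

Working:
  start: I(S(IKI)(II(II)(KK(KS))))
  step 1: S(IKI)(II(II)(KK(KS)))
  step 2: S(KI)(II(II)(KK(KS)))
  step 3: S(KI)(I(II)(KK(KS)))
  step 4: S(KI)(II(KK(KS)))
  step 5: S(KI)(I(KK(KS)))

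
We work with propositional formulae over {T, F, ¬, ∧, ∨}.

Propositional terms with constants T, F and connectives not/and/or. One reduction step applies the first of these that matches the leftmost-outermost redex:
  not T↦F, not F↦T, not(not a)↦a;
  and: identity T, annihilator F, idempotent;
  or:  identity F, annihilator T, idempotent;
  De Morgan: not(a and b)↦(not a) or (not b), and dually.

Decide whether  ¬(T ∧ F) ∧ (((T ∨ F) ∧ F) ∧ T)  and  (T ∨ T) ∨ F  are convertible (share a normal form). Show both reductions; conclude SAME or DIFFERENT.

Answer: DIFFERENT — A ⇓ F, B ⇓ T

Derivation:
Term A:
  start: ¬(T ∧ F) ∧ (((T ∨ F) ∧ F) ∧ T)
  step 1: (¬T ∨ ¬F) ∧ (((T ∨ F) ∧ F) ∧ T)
  step 2: (F ∨ ¬F) ∧ (((T ∨ F) ∧ F) ∧ T)
  step 3: ¬F ∧ (((T ∨ F) ∧ F) ∧ T)
  step 4: T ∧ (((T ∨ F) ∧ F) ∧ T)
  step 5: ((T ∨ F) ∧ F) ∧ T
  step 6: (T ∨ F) ∧ F
  step 7: F

Term B:
  start: (T ∨ T) ∨ F
  step 1: T ∨ T
  step 2: T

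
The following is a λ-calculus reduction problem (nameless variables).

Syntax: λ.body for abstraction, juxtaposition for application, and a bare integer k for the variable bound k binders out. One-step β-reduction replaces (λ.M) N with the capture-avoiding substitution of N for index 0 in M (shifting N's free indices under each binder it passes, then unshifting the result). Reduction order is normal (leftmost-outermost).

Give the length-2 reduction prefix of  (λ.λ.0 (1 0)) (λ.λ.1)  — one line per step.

Answer: after 2 steps: λ.0 (λ.1)

Working:
  start: (λ.λ.0 (1 0)) (λ.λ.1)
  [1] λ.0 ((λ.λ.1) 0)
  [2] λ.0 (λ.1)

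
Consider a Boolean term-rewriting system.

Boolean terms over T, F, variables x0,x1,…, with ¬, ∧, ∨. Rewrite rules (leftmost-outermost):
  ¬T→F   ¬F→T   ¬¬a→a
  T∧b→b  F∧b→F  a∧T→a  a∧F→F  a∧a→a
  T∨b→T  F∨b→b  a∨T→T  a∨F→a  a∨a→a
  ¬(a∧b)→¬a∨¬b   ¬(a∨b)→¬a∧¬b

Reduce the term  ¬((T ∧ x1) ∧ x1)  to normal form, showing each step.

Answer: normal form = ¬x1  (in 5 steps)

Reduction:
  start: ¬((T ∧ x1) ∧ x1)
  step 1: ¬(T ∧ x1) ∨ ¬x1
  step 2: (¬T ∨ ¬x1) ∨ ¬x1
  step 3: (F ∨ ¬x1) ∨ ¬x1
  step 4: ¬x1 ∨ ¬x1
  step 5: ¬x1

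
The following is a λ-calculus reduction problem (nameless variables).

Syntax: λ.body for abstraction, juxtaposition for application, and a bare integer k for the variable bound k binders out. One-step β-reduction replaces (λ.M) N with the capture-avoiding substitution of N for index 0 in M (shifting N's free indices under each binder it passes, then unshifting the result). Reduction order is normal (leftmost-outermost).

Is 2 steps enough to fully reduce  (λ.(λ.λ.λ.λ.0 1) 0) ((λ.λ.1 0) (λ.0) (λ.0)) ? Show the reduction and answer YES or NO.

Answer: YES — reaches normal form λ.λ.λ.0 1 in 2 ≤ 2 steps

Working:
  start: (λ.(λ.λ.λ.λ.0 1) 0) ((λ.λ.1 0) (λ.0) (λ.0))
  →1  (λ.λ.λ.λ.0 1) ((λ.λ.1 0) (λ.0) (λ.0))
  →2  λ.λ.λ.0 1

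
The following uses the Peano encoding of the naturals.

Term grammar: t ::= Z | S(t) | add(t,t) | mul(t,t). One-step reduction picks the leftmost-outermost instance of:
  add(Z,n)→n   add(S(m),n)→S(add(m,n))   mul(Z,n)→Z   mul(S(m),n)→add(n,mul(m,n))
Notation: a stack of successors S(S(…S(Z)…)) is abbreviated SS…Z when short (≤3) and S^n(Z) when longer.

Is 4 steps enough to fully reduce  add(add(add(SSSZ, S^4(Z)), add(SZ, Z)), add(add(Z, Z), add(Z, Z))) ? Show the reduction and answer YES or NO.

  start: add(add(add(SSSZ, S^4(Z)), add(SZ, Z)), add(add(Z, Z), add(Z, Z)))
  →1  add(add(S(add(SSZ, S^4(Z))), add(SZ, Z)), add(add(Z, Z), add(Z, Z)))
  →2  add(S(add(add(SSZ, S^4(Z)), add(SZ, Z))), add(add(Z, Z), add(Z, Z)))
  →3  S(add(add(add(SSZ, S^4(Z)), add(SZ, Z)), add(add(Z, Z), add(Z, Z))))
  →4  S(add(add(S(add(SZ, S^4(Z))), add(SZ, Z)), add(add(Z, Z), add(Z, Z))))

Answer: NO — after 4 steps the term is S(add(add(S(add(SZ, S^4(Z))), add(SZ, Z)), add(add(Z, Z), add(Z, Z)))), not yet normal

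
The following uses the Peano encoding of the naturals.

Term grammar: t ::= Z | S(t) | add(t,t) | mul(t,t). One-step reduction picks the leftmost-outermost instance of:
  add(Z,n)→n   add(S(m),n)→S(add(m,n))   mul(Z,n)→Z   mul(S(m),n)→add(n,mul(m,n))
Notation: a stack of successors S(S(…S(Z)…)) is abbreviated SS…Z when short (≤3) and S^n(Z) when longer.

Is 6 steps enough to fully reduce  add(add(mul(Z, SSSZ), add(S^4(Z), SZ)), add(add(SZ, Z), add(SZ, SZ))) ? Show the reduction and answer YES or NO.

  start: add(add(mul(Z, SSSZ), add(S^4(Z), SZ)), add(add(SZ, Z), add(SZ, SZ)))
  [1] add(add(Z, add(S^4(Z), SZ)), add(add(SZ, Z), add(SZ, SZ)))
  [2] add(add(S^4(Z), SZ), add(add(SZ, Z), add(SZ, SZ)))
  [3] add(S(add(SSSZ, SZ)), add(add(SZ, Z), add(SZ, SZ)))
  [4] S(add(add(SSSZ, SZ), add(add(SZ, Z), add(SZ, SZ))))
  [5] S(add(S(add(SSZ, SZ)), add(add(SZ, Z), add(SZ, SZ))))
  [6] S(S(add(add(SSZ, SZ), add(add(SZ, Z), add(SZ, SZ)))))

Answer: NO — after 6 steps the term is S(S(add(add(SSZ, SZ), add(add(SZ, Z), add(SZ, SZ))))), not yet normal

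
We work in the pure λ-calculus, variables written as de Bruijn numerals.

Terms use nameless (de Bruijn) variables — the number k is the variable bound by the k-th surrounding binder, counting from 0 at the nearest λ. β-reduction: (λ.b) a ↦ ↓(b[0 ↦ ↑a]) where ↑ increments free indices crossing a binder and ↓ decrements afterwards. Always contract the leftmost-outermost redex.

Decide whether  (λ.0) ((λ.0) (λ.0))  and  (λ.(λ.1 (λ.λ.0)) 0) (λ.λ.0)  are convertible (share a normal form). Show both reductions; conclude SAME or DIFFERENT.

Answer: SAME — A ⇓ λ.0, B ⇓ λ.0

Reduction:
Term A:
  start: (λ.0) ((λ.0) (λ.0))
  →1  (λ.0) (λ.0)
  →2  λ.0

Term B:
  start: (λ.(λ.1 (λ.λ.0)) 0) (λ.λ.0)
  →1  (λ.(λ.λ.0) (λ.λ.0)) (λ.λ.0)
  →2  (λ.λ.0) (λ.λ.0)
  →3  λ.0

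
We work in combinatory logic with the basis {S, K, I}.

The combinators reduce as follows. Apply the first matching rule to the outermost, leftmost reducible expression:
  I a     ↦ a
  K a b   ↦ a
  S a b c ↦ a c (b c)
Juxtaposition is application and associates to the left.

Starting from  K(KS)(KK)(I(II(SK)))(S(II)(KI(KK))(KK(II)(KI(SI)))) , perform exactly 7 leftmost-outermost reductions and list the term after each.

  start: K(KS)(KK)(I(II(SK)))(S(II)(KI(KK))(KK(II)(KI(SI))))
  [1] KS(I(II(SK)))(S(II)(KI(KK))(KK(II)(KI(SI))))
  [2] S(S(II)(KI(KK))(KK(II)(KI(SI))))
  [3] S(II(KK(II)(KI(SI)))(KI(KK)(KK(II)(KI(SI)))))
  [4] S(I(KK(II)(KI(SI)))(KI(KK)(KK(II)(KI(SI)))))
  [5] S(KK(II)(KI(SI))(KI(KK)(KK(II)(KI(SI)))))
  [6] S(K(KI(SI))(KI(KK)(KK(II)(KI(SI)))))
  [7] S(KI(SI))

Answer: after 7 steps: S(KI(SI))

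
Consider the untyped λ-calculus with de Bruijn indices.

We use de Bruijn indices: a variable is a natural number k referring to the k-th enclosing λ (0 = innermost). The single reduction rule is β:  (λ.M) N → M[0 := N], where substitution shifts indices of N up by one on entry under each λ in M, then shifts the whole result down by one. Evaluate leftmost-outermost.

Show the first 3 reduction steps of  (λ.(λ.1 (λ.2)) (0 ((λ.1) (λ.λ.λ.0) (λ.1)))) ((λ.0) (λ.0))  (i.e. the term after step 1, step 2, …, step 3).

Answer: after 3 steps: (λ.0) (λ.(λ.0) (λ.0))

Derivation:
  start: (λ.(λ.1 (λ.2)) (0 ((λ.1) (λ.λ.λ.0) (λ.1)))) ((λ.0) (λ.0))
  [1] (λ.(λ.0) (λ.0) (λ.(λ.0) (λ.0))) ((λ.0) (λ.0) ((λ.(λ.0) (λ.0)) (λ.λ.λ.0) (λ.(λ.0) (λ.0))))
  [2] (λ.0) (λ.0) (λ.(λ.0) (λ.0))
  [3] (λ.0) (λ.(λ.0) (λ.0))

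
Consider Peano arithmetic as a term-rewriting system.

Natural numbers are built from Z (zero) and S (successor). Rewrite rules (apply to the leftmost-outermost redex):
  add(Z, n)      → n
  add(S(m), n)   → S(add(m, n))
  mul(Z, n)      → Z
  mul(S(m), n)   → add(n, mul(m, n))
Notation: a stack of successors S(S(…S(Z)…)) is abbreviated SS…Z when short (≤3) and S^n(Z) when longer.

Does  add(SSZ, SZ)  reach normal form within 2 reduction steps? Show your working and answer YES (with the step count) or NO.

Answer: NO — after 2 steps the term is S(S(add(Z, SZ))), not yet normal

Working:
  start: add(SSZ, SZ)
  →1  S(add(SZ, SZ))
  →2  S(S(add(Z, SZ)))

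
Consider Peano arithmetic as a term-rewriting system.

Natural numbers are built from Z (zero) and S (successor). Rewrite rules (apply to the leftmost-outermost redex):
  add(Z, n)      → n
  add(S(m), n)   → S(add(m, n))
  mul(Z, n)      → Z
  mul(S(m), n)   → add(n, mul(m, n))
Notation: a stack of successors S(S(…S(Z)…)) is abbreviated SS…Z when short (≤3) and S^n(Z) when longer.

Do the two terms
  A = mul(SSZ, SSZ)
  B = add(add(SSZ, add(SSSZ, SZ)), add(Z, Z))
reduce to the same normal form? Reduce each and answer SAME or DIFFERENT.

Term A:
  start: mul(SSZ, SSZ)
  [1] add(SSZ, mul(SZ, SSZ))
  [2] S(add(SZ, mul(SZ, SSZ)))
  [3] S(S(add(Z, mul(SZ, SSZ))))
  [4] S(S(mul(SZ, SSZ)))
  [5] S(S(add(SSZ, mul(Z, SSZ))))
  [6] S(S(S(add(SZ, mul(Z, SSZ)))))
  [7] S(S(S(S(add(Z, mul(Z, SSZ))))))
  [8] S(S(S(S(mul(Z, SSZ)))))
  [9] S^4(Z)

Term B:
  start: add(add(SSZ, add(SSSZ, SZ)), add(Z, Z))
  [1] add(S(add(SZ, add(SSSZ, SZ))), add(Z, Z))
  [2] S(add(add(SZ, add(SSSZ, SZ)), add(Z, Z)))
  [3] S(add(S(add(Z, add(SSSZ, SZ))), add(Z, Z)))
  [4] S(S(add(add(Z, add(SSSZ, SZ)), add(Z, Z))))
  [5] S(S(add(add(SSSZ, SZ), add(Z, Z))))
  [6] S(S(add(S(add(SSZ, SZ)), add(Z, Z))))
  [7] S(S(S(add(add(SSZ, SZ), add(Z, Z)))))
  [8] S(S(S(add(S(add(SZ, SZ)), add(Z, Z)))))
  [9] S(S(S(S(add(add(SZ, SZ), add(Z, Z))))))
  [10] S(S(S(S(add(S(add(Z, SZ)), add(Z, Z))))))
  [11] S(S(S(S(S(add(add(Z, SZ), add(Z, Z)))))))
  [12] S(S(S(S(S(add(SZ, add(Z, Z)))))))
  [13] S(S(S(S(S(S(add(Z, add(Z, Z))))))))
  [14] S(S(S(S(S(S(add(Z, Z)))))))
  [15] S^6(Z)

Answer: DIFFERENT — A ⇓ S^4(Z), B ⇓ S^6(Z)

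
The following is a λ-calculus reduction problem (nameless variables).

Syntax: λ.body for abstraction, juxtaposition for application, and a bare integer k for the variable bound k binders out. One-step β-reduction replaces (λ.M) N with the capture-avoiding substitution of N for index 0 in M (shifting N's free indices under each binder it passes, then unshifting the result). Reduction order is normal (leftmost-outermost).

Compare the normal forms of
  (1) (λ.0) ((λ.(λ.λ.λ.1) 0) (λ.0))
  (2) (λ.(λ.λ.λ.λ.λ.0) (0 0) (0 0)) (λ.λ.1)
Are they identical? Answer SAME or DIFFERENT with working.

Term A:
  start: (λ.0) ((λ.(λ.λ.λ.1) 0) (λ.0))
  →1  (λ.(λ.λ.λ.1) 0) (λ.0)
  →2  (λ.λ.λ.1) (λ.0)
  →3  λ.λ.1

Term B:
  start: (λ.(λ.λ.λ.λ.λ.0) (0 0) (0 0)) (λ.λ.1)
  →1  (λ.λ.λ.λ.λ.0) ((λ.λ.1) (λ.λ.1)) ((λ.λ.1) (λ.λ.1))
  →2  (λ.λ.λ.λ.0) ((λ.λ.1) (λ.λ.1))
  →3  λ.λ.λ.0

Answer: DIFFERENT — A ⇓ λ.λ.1, B ⇓ λ.λ.λ.0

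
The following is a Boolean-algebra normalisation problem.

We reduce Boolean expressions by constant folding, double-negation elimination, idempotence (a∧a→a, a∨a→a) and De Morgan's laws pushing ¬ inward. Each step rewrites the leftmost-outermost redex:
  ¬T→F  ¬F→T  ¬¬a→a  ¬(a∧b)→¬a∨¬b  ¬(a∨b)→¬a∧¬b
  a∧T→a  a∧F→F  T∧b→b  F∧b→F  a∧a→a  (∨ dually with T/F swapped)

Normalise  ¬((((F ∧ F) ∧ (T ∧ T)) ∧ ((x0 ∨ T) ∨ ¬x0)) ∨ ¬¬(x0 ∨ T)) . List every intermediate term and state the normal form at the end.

Answer: normal form = F  (in 13 steps)

Reduction:
  start: ¬((((F ∧ F) ∧ (T ∧ T)) ∧ ((x0 ∨ T) ∨ ¬x0)) ∨ ¬¬(x0 ∨ T))
  [1] ¬(((F ∧ F) ∧ (T ∧ T)) ∧ ((x0 ∨ T) ∨ ¬x0)) ∧ ¬¬¬(x0 ∨ T)
  [2] (¬((F ∧ F) ∧ (T ∧ T)) ∨ ¬((x0 ∨ T) ∨ ¬x0)) ∧ ¬¬¬(x0 ∨ T)
  [3] ((¬(F ∧ F) ∨ ¬(T ∧ T)) ∨ ¬((x0 ∨ T) ∨ ¬x0)) ∧ ¬¬¬(x0 ∨ T)
  [4] (((¬F ∨ ¬F) ∨ ¬(T ∧ T)) ∨ ¬((x0 ∨ T) ∨ ¬x0)) ∧ ¬¬¬(x0 ∨ T)
  [5] ((¬F ∨ ¬(T ∧ T)) ∨ ¬((x0 ∨ T) ∨ ¬x0)) ∧ ¬¬¬(x0 ∨ T)
  [6] ((T ∨ ¬(T ∧ T)) ∨ ¬((x0 ∨ T) ∨ ¬x0)) ∧ ¬¬¬(x0 ∨ T)
  [7] (T ∨ ¬((x0 ∨ T) ∨ ¬x0)) ∧ ¬¬¬(x0 ∨ T)
  [8] T ∧ ¬¬¬(x0 ∨ T)
  [9] ¬¬¬(x0 ∨ T)
  [10] ¬(x0 ∨ T)
  [11] ¬x0 ∧ ¬T
  [12] ¬x0 ∧ F
  [13] F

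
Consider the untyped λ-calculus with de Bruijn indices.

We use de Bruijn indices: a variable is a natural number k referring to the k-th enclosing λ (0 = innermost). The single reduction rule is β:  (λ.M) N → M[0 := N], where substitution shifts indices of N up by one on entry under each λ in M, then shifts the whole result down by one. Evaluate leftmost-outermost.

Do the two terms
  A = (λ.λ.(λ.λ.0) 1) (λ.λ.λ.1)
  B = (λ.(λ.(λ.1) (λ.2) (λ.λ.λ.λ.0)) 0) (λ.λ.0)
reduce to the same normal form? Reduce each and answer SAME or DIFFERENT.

Answer: DIFFERENT — A ⇓ λ.λ.0, B ⇓ λ.0

Derivation:
Term A:
  start: (λ.λ.(λ.λ.0) 1) (λ.λ.λ.1)
  step 1: λ.(λ.λ.0) (λ.λ.λ.1)
  step 2: λ.λ.0

Term B:
  start: (λ.(λ.(λ.1) (λ.2) (λ.λ.λ.λ.0)) 0) (λ.λ.0)
  step 1: (λ.(λ.1) (λ.λ.λ.0) (λ.λ.λ.λ.0)) (λ.λ.0)
  step 2: (λ.λ.λ.0) (λ.λ.λ.0) (λ.λ.λ.λ.0)
  step 3: (λ.λ.0) (λ.λ.λ.λ.0)
  step 4: λ.0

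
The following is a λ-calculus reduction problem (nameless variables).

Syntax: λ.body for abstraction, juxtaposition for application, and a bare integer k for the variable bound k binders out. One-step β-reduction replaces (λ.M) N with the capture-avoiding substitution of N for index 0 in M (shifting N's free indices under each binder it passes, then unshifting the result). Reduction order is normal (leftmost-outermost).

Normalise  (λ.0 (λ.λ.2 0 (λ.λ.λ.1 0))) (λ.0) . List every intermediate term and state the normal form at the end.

  start: (λ.0 (λ.λ.2 0 (λ.λ.λ.1 0))) (λ.0)
  step 1: (λ.0) (λ.λ.(λ.0) 0 (λ.λ.λ.1 0))
  step 2: λ.λ.(λ.0) 0 (λ.λ.λ.1 0)
  step 3: λ.λ.0 (λ.λ.λ.1 0)

Answer: normal form = λ.λ.0 (λ.λ.λ.1 0)  (in 3 steps)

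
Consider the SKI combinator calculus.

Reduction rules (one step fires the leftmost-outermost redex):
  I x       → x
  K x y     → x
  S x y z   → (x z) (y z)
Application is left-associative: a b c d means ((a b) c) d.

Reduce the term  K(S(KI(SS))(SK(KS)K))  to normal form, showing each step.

  start: K(S(KI(SS))(SK(KS)K))
  step 1: K(SI(SK(KS)K))
  step 2: K(SI(KK(KSK)))
  step 3: K(SIK)

Answer: normal form = K(SIK)  (in 3 steps)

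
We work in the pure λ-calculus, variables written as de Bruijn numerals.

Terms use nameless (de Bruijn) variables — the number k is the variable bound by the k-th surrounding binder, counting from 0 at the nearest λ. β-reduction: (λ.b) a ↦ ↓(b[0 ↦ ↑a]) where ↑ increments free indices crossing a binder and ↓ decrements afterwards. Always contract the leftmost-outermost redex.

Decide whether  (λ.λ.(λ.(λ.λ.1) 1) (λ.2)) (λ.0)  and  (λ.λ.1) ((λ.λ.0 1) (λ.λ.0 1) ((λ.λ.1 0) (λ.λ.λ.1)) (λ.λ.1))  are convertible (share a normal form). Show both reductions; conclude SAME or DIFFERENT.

Answer: DIFFERENT — A ⇓ λ.λ.1, B ⇓ λ.λ.λ.λ.1

Working:
Term A:
  start: (λ.λ.(λ.(λ.λ.1) 1) (λ.2)) (λ.0)
  [1] λ.(λ.(λ.λ.1) 1) (λ.λ.0)
  [2] λ.(λ.λ.1) 0
  [3] λ.λ.1

Term B:
  start: (λ.λ.1) ((λ.λ.0 1) (λ.λ.0 1) ((λ.λ.1 0) (λ.λ.λ.1)) (λ.λ.1))
  [1] λ.(λ.λ.0 1) (λ.λ.0 1) ((λ.λ.1 0) (λ.λ.λ.1)) (λ.λ.1)
  [2] λ.(λ.0 (λ.λ.0 1)) ((λ.λ.1 0) (λ.λ.λ.1)) (λ.λ.1)
  [3] λ.(λ.λ.1 0) (λ.λ.λ.1) (λ.λ.0 1) (λ.λ.1)
  [4] λ.(λ.(λ.λ.λ.1) 0) (λ.λ.0 1) (λ.λ.1)
  [5] λ.(λ.λ.λ.1) (λ.λ.0 1) (λ.λ.1)
  [6] λ.(λ.λ.1) (λ.λ.1)
  [7] λ.λ.λ.λ.1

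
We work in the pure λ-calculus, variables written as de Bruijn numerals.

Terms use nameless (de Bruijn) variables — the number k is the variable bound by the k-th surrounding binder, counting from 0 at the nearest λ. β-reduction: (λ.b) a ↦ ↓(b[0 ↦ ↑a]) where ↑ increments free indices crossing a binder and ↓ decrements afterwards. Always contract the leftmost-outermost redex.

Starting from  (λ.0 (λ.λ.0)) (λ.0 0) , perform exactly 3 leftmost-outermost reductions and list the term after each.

Answer: after 3 steps: λ.0

Derivation:
  start: (λ.0 (λ.λ.0)) (λ.0 0)
  →1  (λ.0 0) (λ.λ.0)
  →2  (λ.λ.0) (λ.λ.0)
  →3  λ.0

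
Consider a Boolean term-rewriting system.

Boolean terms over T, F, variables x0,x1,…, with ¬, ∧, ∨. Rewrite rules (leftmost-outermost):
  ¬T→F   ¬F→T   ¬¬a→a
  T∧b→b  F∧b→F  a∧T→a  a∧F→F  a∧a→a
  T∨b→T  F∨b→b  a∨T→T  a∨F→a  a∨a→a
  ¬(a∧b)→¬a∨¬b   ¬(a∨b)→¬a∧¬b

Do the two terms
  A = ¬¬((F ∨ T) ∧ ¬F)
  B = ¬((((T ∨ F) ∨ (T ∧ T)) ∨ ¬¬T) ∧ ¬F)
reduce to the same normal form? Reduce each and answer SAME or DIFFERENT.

Answer: DIFFERENT — A ⇓ T, B ⇓ F

Derivation:
Term A:
  start: ¬¬((F ∨ T) ∧ ¬F)
  [1] (F ∨ T) ∧ ¬F
  [2] T ∧ ¬F
  [3] ¬F
  [4] T

Term B:
  start: ¬((((T ∨ F) ∨ (T ∧ T)) ∨ ¬¬T) ∧ ¬F)
  [1] ¬(((T ∨ F) ∨ (T ∧ T)) ∨ ¬¬T) ∨ ¬¬F
  [2] (¬((T ∨ F) ∨ (T ∧ T)) ∧ ¬¬¬T) ∨ ¬¬F
  [3] ((¬(T ∨ F) ∧ ¬(T ∧ T)) ∧ ¬¬¬T) ∨ ¬¬F
  [4] (((¬T ∧ ¬F) ∧ ¬(T ∧ T)) ∧ ¬¬¬T) ∨ ¬¬F
  [5] (((F ∧ ¬F) ∧ ¬(T ∧ T)) ∧ ¬¬¬T) ∨ ¬¬F
  [6] ((F ∧ ¬(T ∧ T)) ∧ ¬¬¬T) ∨ ¬¬F
  [7] (F ∧ ¬¬¬T) ∨ ¬¬F
  [8] F ∨ ¬¬F
  [9] ¬¬F
  [10] F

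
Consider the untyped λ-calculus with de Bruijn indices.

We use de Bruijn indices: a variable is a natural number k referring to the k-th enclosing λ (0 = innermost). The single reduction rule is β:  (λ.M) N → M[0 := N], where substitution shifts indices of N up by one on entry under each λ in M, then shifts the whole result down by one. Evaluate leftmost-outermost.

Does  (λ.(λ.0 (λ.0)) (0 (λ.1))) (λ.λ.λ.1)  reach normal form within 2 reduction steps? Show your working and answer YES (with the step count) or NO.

Answer: NO — after 2 steps the term is (λ.λ.λ.1) (λ.λ.λ.λ.1) (λ.0), not yet normal

Derivation:
  start: (λ.(λ.0 (λ.0)) (0 (λ.1))) (λ.λ.λ.1)
  step 1: (λ.0 (λ.0)) ((λ.λ.λ.1) (λ.λ.λ.λ.1))
  step 2: (λ.λ.λ.1) (λ.λ.λ.λ.1) (λ.0)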